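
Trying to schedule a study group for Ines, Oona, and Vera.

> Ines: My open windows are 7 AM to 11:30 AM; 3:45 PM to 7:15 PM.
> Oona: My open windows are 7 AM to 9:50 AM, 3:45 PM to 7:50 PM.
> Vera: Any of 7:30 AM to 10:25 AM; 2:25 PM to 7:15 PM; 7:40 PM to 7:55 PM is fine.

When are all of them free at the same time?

07:30-09:50, 15:45-19:15

Ines ∩ Oona: 07:00-09:50, 15:45-19:15.
Ines ∩ Oona ∩ Vera: 07:30-09:50, 15:45-19:15.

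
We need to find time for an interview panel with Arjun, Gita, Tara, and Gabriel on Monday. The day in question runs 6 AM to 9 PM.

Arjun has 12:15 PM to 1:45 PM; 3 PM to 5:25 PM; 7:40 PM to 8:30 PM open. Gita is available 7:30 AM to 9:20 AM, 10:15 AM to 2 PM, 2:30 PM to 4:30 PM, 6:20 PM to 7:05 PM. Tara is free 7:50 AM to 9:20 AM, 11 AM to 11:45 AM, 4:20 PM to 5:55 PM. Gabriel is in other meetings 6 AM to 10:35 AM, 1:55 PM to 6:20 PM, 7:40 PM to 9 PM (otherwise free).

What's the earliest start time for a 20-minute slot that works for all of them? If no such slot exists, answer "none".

Arjun free: 12:15-13:45, 15:00-17:25, 19:40-20:30.
Gita free: 07:30-09:20, 10:15-14:00, 14:30-16:30, 18:20-19:05.
Tara free: 07:50-09:20, 11:00-11:45, 16:20-17:55.
Gabriel free: 10:35-13:55, 18:20-19:40 (invert busy blocks within the working day).
Arjun ∩ Gita: 12:15-13:45, 15:00-16:30.
Arjun ∩ Gita ∩ Tara: 16:20-16:30.
Arjun ∩ Gita ∩ Tara ∩ Gabriel: ∅.
There is no time when everyone is free.
No common window is at least 20 minutes long.

none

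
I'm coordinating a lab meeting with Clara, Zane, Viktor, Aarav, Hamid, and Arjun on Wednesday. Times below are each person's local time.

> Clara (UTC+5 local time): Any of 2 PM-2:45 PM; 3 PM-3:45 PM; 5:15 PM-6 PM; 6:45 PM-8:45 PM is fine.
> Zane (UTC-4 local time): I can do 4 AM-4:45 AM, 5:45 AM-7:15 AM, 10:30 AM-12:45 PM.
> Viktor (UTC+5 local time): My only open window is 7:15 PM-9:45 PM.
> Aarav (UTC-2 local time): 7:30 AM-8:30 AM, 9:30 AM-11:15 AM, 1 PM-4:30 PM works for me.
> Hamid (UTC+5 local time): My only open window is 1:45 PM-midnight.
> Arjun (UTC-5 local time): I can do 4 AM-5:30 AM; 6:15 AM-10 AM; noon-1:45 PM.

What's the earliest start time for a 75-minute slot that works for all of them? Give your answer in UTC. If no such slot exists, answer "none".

Clara in UTC: 09:00-09:45, 10:00-10:45, 12:15-13:00, 13:45-15:45 (subtract 5h to convert from UTC+5).
Zane in UTC: 08:00-08:45, 09:45-11:15, 14:30-16:45 (add 4h to convert from UTC-4).
Viktor in UTC: 14:15-16:45 (subtract 5h to convert from UTC+5).
Aarav in UTC: 09:30-10:30, 11:30-13:15, 15:00-18:30 (add 2h to convert from UTC-2).
Hamid in UTC: 08:45-19:00 (subtract 5h to convert from UTC+5).
Arjun in UTC: 09:00-10:30, 11:15-15:00, 17:00-18:45 (add 5h to convert from UTC-5).
Clara ∩ Zane: 10:00-10:45, 14:30-15:45.
Clara ∩ Zane ∩ Viktor: 14:30-15:45.
Clara ∩ Zane ∩ Viktor ∩ Aarav: 15:00-15:45.
Clara ∩ Zane ∩ Viktor ∩ Aarav ∩ Hamid: 15:00-15:45.
Clara ∩ Zane ∩ Viktor ∩ Aarav ∩ Hamid ∩ Arjun: ∅.
There is no time when everyone is free.
No common window is at least 75 minutes long.

none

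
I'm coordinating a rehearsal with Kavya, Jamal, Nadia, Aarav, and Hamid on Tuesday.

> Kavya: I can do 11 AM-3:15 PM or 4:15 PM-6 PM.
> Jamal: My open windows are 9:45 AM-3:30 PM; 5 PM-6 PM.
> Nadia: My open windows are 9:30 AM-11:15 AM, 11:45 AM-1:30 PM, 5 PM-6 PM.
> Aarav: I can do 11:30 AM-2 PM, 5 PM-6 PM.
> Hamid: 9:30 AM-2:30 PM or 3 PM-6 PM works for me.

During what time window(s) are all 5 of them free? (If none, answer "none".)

11:45-13:30, 17:00-18:00

Kavya ∩ Jamal: 11:00-15:15, 17:00-18:00.
Kavya ∩ Jamal ∩ Nadia: 11:00-11:15, 11:45-13:30, 17:00-18:00.
Kavya ∩ Jamal ∩ Nadia ∩ Aarav: 11:45-13:30, 17:00-18:00.
Kavya ∩ Jamal ∩ Nadia ∩ Aarav ∩ Hamid: 11:45-13:30, 17:00-18:00.
Those are the intersection windows.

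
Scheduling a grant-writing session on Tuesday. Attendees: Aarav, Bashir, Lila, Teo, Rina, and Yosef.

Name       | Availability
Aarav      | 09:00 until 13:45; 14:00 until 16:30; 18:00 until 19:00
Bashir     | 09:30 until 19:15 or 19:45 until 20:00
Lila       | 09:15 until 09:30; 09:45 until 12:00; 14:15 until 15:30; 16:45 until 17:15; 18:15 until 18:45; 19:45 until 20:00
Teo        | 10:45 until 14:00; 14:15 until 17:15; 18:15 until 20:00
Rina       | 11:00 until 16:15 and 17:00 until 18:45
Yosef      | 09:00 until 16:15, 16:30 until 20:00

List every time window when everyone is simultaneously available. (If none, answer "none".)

11:00-12:00, 14:15-15:30, 18:15-18:45

Aarav ∩ Bashir: 09:30-13:45, 14:00-16:30, 18:00-19:00.
Aarav ∩ Bashir ∩ Lila: 09:45-12:00, 14:15-15:30, 18:15-18:45.
Aarav ∩ Bashir ∩ Lila ∩ Teo: 10:45-12:00, 14:15-15:30, 18:15-18:45.
Aarav ∩ Bashir ∩ Lila ∩ Teo ∩ Rina: 11:00-12:00, 14:15-15:30, 18:15-18:45.
Aarav ∩ Bashir ∩ Lila ∩ Teo ∩ Rina ∩ Yosef: 11:00-12:00, 14:15-15:30, 18:15-18:45.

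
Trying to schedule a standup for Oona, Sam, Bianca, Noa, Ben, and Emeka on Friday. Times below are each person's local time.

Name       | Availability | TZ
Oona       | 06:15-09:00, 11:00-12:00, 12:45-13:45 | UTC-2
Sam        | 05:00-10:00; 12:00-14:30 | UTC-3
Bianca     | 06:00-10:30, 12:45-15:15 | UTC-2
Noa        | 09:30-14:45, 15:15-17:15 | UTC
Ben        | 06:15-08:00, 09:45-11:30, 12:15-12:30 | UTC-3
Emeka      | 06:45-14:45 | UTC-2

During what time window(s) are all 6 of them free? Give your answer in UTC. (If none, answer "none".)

Oona in UTC: 08:15-11:00, 13:00-14:00, 14:45-15:45 (add 2h to convert from UTC-2).
Sam in UTC: 08:00-13:00, 15:00-17:30 (add 3h to convert from UTC-3).
Bianca in UTC: 08:00-12:30, 14:45-17:15 (add 2h to convert from UTC-2).
Noa in UTC: 09:30-14:45, 15:15-17:15.
Ben in UTC: 09:15-11:00, 12:45-14:30, 15:15-15:30 (add 3h to convert from UTC-3).
Emeka in UTC: 08:45-16:45 (add 2h to convert from UTC-2).
Oona ∩ Sam: 08:15-11:00, 15:00-15:45.
Oona ∩ Sam ∩ Bianca: 08:15-11:00, 15:00-15:45.
Oona ∩ Sam ∩ Bianca ∩ Noa: 09:30-11:00, 15:15-15:45.
Oona ∩ Sam ∩ Bianca ∩ Noa ∩ Ben: 09:30-11:00, 15:15-15:30.
Oona ∩ Sam ∩ Bianca ∩ Noa ∩ Ben ∩ Emeka: 09:30-11:00, 15:15-15:30.

09:30-11:00, 15:15-15:30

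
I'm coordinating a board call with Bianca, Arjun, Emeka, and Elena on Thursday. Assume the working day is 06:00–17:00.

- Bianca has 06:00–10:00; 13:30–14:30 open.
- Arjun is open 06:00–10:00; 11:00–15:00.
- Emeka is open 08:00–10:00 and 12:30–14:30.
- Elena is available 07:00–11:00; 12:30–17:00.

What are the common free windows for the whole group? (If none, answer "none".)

08:00-10:00, 13:30-14:30

Bianca ∩ Arjun: 06:00-10:00, 13:30-14:30.
Bianca ∩ Arjun ∩ Emeka: 08:00-10:00, 13:30-14:30.
Bianca ∩ Arjun ∩ Emeka ∩ Elena: 08:00-10:00, 13:30-14:30.
Those are the intersection windows.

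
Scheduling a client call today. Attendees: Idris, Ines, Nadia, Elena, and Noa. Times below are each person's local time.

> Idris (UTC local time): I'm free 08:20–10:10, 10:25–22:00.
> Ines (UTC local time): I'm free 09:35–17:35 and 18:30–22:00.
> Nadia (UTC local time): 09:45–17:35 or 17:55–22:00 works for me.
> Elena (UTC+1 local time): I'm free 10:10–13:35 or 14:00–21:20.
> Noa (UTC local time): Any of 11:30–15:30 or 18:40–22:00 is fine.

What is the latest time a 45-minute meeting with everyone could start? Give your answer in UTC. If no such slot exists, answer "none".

Idris in UTC: 08:20-10:10, 10:25-22:00.
Ines in UTC: 09:35-17:35, 18:30-22:00.
Nadia in UTC: 09:45-17:35, 17:55-22:00.
Elena in UTC: 09:10-12:35, 13:00-20:20 (subtract 1h to convert from UTC+1).
Noa in UTC: 11:30-15:30, 18:40-22:00.
Idris ∩ Ines: 09:35-10:10, 10:25-17:35, 18:30-22:00.
Idris ∩ Ines ∩ Nadia: 09:45-10:10, 10:25-17:35, 18:30-22:00.
Idris ∩ Ines ∩ Nadia ∩ Elena: 09:45-10:10, 10:25-12:35, 13:00-17:35, 18:30-20:20.
Idris ∩ Ines ∩ Nadia ∩ Elena ∩ Noa: 11:30-12:35, 13:00-15:30, 18:40-20:20.
So the common availability across everyone is 11:30-12:35, 13:00-15:30, 18:40-20:20.
The last common window of at least 45 minutes is 18:40-20:20; a 45-minute meeting can start as late as 19:35 and still end by 20:20.

19:35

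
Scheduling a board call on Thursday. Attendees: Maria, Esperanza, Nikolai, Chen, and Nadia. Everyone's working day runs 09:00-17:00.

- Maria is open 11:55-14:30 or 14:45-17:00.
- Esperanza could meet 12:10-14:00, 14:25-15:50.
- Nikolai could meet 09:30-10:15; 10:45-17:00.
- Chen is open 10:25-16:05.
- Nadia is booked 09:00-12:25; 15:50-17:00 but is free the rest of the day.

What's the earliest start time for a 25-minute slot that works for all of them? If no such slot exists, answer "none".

Maria free: 11:55-14:30, 14:45-17:00.
Esperanza free: 12:10-14:00, 14:25-15:50.
Nikolai free: 09:30-10:15, 10:45-17:00.
Chen free: 10:25-16:05.
Nadia free: 12:25-15:50 (invert busy blocks within the working day).
Maria ∩ Esperanza: 12:10-14:00, 14:25-14:30, 14:45-15:50.
Maria ∩ Esperanza ∩ Nikolai: 12:10-14:00, 14:25-14:30, 14:45-15:50.
Maria ∩ Esperanza ∩ Nikolai ∩ Chen: 12:10-14:00, 14:25-14:30, 14:45-15:50.
Maria ∩ Esperanza ∩ Nikolai ∩ Chen ∩ Nadia: 12:25-14:00, 14:25-14:30, 14:45-15:50.
The first common window of at least 25 minutes is 12:25-14:00, so the earliest start is 12:25.

12:25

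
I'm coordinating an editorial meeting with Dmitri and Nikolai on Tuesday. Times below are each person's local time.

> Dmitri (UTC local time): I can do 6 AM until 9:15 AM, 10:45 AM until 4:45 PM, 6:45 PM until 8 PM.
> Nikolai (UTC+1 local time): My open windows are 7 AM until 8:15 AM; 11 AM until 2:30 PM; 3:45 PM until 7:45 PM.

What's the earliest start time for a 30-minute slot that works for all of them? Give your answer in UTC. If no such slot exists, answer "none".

06:00

Dmitri in UTC: 06:00-09:15, 10:45-16:45, 18:45-20:00.
Nikolai in UTC: 06:00-07:15, 10:00-13:30, 14:45-18:45 (subtract 1h to convert from UTC+1).
Dmitri ∩ Nikolai: 06:00-07:15, 10:45-13:30, 14:45-16:45.
The first common window of at least 30 minutes is 06:00-07:15, so the earliest start is 06:00.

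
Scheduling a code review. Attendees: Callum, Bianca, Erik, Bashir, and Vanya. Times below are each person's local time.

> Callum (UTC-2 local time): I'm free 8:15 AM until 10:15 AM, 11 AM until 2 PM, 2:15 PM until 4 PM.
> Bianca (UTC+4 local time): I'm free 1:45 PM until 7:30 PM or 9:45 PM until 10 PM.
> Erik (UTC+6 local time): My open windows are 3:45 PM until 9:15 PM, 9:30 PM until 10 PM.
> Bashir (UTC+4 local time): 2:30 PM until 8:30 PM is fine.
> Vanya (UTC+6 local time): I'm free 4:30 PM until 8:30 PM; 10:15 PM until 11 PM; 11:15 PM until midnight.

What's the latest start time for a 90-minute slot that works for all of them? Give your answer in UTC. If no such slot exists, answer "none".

Callum in UTC: 10:15-12:15, 13:00-16:00, 16:15-18:00 (add 2h to convert from UTC-2).
Bianca in UTC: 09:45-15:30, 17:45-18:00 (subtract 4h to convert from UTC+4).
Erik in UTC: 09:45-15:15, 15:30-16:00 (subtract 6h to convert from UTC+6).
Bashir in UTC: 10:30-16:30 (subtract 4h to convert from UTC+4).
Vanya in UTC: 10:30-14:30, 16:15-17:00, 17:15-18:00 (subtract 6h to convert from UTC+6).
Callum ∩ Bianca: 10:15-12:15, 13:00-15:30, 17:45-18:00.
Callum ∩ Bianca ∩ Erik: 10:15-12:15, 13:00-15:15.
Callum ∩ Bianca ∩ Erik ∩ Bashir: 10:30-12:15, 13:00-15:15.
Callum ∩ Bianca ∩ Erik ∩ Bashir ∩ Vanya: 10:30-12:15, 13:00-14:30.
The last common window of at least 90 minutes is 13:00-14:30; a 90-minute meeting can start as late as 13:00 and still end by 14:30.

13:00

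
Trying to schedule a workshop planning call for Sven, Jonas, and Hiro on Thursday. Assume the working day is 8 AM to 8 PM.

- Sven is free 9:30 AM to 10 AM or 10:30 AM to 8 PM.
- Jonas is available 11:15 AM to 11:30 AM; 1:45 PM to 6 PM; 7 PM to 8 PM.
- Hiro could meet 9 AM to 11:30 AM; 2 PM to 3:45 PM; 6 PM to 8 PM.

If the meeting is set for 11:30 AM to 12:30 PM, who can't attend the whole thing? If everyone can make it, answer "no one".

Hiro, Jonas

Sven: free for 11:30-12:30. Jonas: not fully free for 11:30-12:30. Hiro: not fully free for 11:30-12:30.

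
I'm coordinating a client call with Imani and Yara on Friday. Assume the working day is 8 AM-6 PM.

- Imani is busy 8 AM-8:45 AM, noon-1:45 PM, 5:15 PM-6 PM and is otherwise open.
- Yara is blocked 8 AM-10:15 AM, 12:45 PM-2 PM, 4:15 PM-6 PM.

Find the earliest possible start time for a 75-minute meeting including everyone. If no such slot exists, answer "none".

Imani free: 08:45-12:00, 13:45-17:15 (invert busy blocks within the working day).
Yara free: 10:15-12:45, 14:00-16:15 (invert busy blocks within the working day).
Imani ∩ Yara: 10:15-12:00, 14:00-16:15.
Those are the intersection windows.
The first common window of at least 75 minutes is 10:15-12:00, so the earliest start is 10:15.

10:15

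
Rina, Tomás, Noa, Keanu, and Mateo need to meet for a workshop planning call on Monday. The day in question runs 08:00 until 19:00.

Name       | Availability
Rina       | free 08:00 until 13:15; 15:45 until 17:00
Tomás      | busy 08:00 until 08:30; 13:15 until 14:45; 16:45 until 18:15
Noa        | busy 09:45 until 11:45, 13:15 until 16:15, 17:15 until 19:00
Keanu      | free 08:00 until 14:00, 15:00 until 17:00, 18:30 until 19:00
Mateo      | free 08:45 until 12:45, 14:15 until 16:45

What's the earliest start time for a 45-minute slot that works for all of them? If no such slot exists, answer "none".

08:45

Rina free: 08:00-13:15, 15:45-17:00.
Tomás free: 08:30-13:15, 14:45-16:45, 18:15-19:00 (invert busy blocks within the working day).
Noa free: 08:00-09:45, 11:45-13:15, 16:15-17:15 (invert busy blocks within the working day).
Keanu free: 08:00-14:00, 15:00-17:00, 18:30-19:00.
Mateo free: 08:45-12:45, 14:15-16:45.
Rina ∩ Tomás: 08:30-13:15, 15:45-16:45.
Rina ∩ Tomás ∩ Noa: 08:30-09:45, 11:45-13:15, 16:15-16:45.
Rina ∩ Tomás ∩ Noa ∩ Keanu: 08:30-09:45, 11:45-13:15, 16:15-16:45.
Rina ∩ Tomás ∩ Noa ∩ Keanu ∩ Mateo: 08:45-09:45, 11:45-12:45, 16:15-16:45.
The first common window of at least 45 minutes is 08:45-09:45, so the earliest start is 08:45.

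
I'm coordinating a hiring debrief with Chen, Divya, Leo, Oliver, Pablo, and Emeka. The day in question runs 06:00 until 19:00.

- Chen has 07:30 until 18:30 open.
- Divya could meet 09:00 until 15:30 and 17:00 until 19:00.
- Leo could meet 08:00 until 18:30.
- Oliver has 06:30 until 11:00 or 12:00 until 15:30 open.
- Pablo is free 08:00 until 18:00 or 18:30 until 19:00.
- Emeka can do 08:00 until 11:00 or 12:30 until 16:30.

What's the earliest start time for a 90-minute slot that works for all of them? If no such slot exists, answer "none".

Chen ∩ Divya: 09:00-15:30, 17:00-18:30.
Chen ∩ Divya ∩ Leo: 09:00-15:30, 17:00-18:30.
Chen ∩ Divya ∩ Leo ∩ Oliver: 09:00-11:00, 12:00-15:30.
Chen ∩ Divya ∩ Leo ∩ Oliver ∩ Pablo: 09:00-11:00, 12:00-15:30.
Chen ∩ Divya ∩ Leo ∩ Oliver ∩ Pablo ∩ Emeka: 09:00-11:00, 12:30-15:30.
The first common window of at least 90 minutes is 09:00-11:00, so the earliest start is 09:00.

09:00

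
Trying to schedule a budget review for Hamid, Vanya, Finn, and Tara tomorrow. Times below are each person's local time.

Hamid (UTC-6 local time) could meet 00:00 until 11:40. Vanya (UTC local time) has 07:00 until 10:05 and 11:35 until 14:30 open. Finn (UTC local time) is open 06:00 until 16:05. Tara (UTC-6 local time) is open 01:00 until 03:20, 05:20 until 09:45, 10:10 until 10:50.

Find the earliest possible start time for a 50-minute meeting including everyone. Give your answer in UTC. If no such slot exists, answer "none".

07:00

Hamid in UTC: 06:00-17:40 (add 6h to convert from UTC-6).
Vanya in UTC: 07:00-10:05, 11:35-14:30.
Finn in UTC: 06:00-16:05.
Tara in UTC: 07:00-09:20, 11:20-15:45, 16:10-16:50 (add 6h to convert from UTC-6).
Hamid ∩ Vanya: 07:00-10:05, 11:35-14:30.
Hamid ∩ Vanya ∩ Finn: 07:00-10:05, 11:35-14:30.
Hamid ∩ Vanya ∩ Finn ∩ Tara: 07:00-09:20, 11:35-14:30.
The first common window of at least 50 minutes is 07:00-09:20, so the earliest start is 07:00.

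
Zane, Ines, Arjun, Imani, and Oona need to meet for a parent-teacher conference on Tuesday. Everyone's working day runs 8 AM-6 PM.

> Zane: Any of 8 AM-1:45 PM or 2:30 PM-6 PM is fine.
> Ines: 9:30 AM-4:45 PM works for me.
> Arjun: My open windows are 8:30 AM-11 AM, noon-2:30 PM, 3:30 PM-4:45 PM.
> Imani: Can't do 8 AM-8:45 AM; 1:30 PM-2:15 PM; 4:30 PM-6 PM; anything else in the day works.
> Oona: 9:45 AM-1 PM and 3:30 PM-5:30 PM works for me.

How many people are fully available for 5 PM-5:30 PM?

Zane free: 08:00-13:45, 14:30-18:00.
Ines free: 09:30-16:45.
Arjun free: 08:30-11:00, 12:00-14:30, 15:30-16:45.
Imani free: 08:45-13:30, 14:15-16:30 (invert busy blocks within the working day).
Oona free: 09:45-13:00, 15:30-17:30.
Zane and Oona can make the full 17:00-17:30 slot — that's 2.

2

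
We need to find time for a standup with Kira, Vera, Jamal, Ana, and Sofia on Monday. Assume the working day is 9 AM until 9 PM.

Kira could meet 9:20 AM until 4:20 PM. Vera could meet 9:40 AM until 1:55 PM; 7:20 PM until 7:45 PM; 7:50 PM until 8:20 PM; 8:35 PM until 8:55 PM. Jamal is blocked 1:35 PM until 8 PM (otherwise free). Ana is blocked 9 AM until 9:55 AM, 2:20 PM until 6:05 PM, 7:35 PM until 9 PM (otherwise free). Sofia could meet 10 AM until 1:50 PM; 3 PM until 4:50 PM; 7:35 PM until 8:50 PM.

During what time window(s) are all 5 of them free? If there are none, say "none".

Kira free: 09:20-16:20.
Vera free: 09:40-13:55, 19:20-19:45, 19:50-20:20, 20:35-20:55.
Jamal free: 09:00-13:35, 20:00-21:00 (invert busy blocks within the working day).
Ana free: 09:55-14:20, 18:05-19:35 (invert busy blocks within the working day).
Sofia free: 10:00-13:50, 15:00-16:50, 19:35-20:50.
Kira ∩ Vera: 09:40-13:55.
Kira ∩ Vera ∩ Jamal: 09:40-13:35.
Kira ∩ Vera ∩ Jamal ∩ Ana: 09:55-13:35.
Kira ∩ Vera ∩ Jamal ∩ Ana ∩ Sofia: 10:00-13:35.
Those are the intersection windows.

10:00-13:35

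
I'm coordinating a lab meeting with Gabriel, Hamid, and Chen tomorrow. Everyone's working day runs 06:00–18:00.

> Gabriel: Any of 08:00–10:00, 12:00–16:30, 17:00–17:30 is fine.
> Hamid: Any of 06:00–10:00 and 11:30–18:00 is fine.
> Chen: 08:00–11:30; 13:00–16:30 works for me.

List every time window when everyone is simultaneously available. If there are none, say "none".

08:00-10:00, 13:00-16:30

Gabriel ∩ Hamid: 08:00-10:00, 12:00-16:30, 17:00-17:30.
Gabriel ∩ Hamid ∩ Chen: 08:00-10:00, 13:00-16:30.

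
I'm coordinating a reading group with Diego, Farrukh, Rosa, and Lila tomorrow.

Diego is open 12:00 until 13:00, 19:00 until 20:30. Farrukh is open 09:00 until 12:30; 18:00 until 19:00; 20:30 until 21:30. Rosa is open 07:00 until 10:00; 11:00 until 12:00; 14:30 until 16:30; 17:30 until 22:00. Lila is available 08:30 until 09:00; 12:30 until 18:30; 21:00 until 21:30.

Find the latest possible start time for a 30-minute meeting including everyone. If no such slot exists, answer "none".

none

Diego ∩ Farrukh: 12:00-12:30.
Diego ∩ Farrukh ∩ Rosa: ∅.
Diego ∩ Farrukh ∩ Rosa ∩ Lila: ∅.
There is no time when everyone is free.
No common window is at least 30 minutes long.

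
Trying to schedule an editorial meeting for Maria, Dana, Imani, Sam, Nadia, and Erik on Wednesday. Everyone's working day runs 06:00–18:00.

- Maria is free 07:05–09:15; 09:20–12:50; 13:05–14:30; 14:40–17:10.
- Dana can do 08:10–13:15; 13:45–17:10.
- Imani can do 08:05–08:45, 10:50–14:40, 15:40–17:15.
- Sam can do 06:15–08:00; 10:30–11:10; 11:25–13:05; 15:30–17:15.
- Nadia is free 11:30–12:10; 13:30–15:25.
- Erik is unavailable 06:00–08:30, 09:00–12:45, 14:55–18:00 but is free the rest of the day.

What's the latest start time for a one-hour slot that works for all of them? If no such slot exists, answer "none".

Maria free: 07:05-09:15, 09:20-12:50, 13:05-14:30, 14:40-17:10.
Dana free: 08:10-13:15, 13:45-17:10.
Imani free: 08:05-08:45, 10:50-14:40, 15:40-17:15.
Sam free: 06:15-08:00, 10:30-11:10, 11:25-13:05, 15:30-17:15.
Nadia free: 11:30-12:10, 13:30-15:25.
Erik free: 08:30-09:00, 12:45-14:55 (invert busy blocks within the working day).
Maria ∩ Dana: 08:10-09:15, 09:20-12:50, 13:05-13:15, 13:45-14:30, 14:40-17:10.
Maria ∩ Dana ∩ Imani: 08:10-08:45, 10:50-12:50, 13:05-13:15, 13:45-14:30, 15:40-17:10.
Maria ∩ Dana ∩ Imani ∩ Sam: 10:50-11:10, 11:25-12:50, 15:40-17:10.
Maria ∩ Dana ∩ Imani ∩ Sam ∩ Nadia: 11:30-12:10.
Maria ∩ Dana ∩ Imani ∩ Sam ∩ Nadia ∩ Erik: ∅.
There is no time when everyone is free.
No common window is at least 60 minutes long.

none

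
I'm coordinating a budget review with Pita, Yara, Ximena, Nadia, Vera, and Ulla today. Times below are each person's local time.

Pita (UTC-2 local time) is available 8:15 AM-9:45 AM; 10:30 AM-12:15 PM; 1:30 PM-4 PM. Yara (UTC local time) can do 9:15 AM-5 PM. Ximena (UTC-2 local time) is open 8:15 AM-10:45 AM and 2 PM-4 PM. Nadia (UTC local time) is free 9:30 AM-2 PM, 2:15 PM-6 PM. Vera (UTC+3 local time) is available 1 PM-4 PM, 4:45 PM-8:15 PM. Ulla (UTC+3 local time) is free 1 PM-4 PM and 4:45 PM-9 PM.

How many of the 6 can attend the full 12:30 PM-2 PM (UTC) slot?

Pita in UTC: 10:15-11:45, 12:30-14:15, 15:30-18:00 (add 2h to convert from UTC-2).
Yara in UTC: 09:15-17:00.
Ximena in UTC: 10:15-12:45, 16:00-18:00 (add 2h to convert from UTC-2).
Nadia in UTC: 09:30-14:00, 14:15-18:00.
Vera in UTC: 10:00-13:00, 13:45-17:15 (subtract 3h to convert from UTC+3).
Ulla in UTC: 10:00-13:00, 13:45-18:00 (subtract 3h to convert from UTC+3).
Pita, Yara, and Nadia can make the full 12:30-14:00 slot — that's 3.

3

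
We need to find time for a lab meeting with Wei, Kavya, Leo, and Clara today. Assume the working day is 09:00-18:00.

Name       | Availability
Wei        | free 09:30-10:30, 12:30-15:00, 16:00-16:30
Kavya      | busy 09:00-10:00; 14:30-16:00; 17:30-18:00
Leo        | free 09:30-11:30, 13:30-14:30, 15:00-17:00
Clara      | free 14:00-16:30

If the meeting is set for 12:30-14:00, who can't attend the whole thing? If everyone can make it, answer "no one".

Clara, Leo

Wei free: 09:30-10:30, 12:30-15:00, 16:00-16:30.
Kavya free: 10:00-14:30, 16:00-17:30 (invert busy blocks within the working day).
Leo free: 09:30-11:30, 13:30-14:30, 15:00-17:00.
Clara free: 14:00-16:30.
Wei: free for 12:30-14:00. Kavya: free for 12:30-14:00. Leo: not fully free for 12:30-14:00. Clara: not fully free for 12:30-14:00.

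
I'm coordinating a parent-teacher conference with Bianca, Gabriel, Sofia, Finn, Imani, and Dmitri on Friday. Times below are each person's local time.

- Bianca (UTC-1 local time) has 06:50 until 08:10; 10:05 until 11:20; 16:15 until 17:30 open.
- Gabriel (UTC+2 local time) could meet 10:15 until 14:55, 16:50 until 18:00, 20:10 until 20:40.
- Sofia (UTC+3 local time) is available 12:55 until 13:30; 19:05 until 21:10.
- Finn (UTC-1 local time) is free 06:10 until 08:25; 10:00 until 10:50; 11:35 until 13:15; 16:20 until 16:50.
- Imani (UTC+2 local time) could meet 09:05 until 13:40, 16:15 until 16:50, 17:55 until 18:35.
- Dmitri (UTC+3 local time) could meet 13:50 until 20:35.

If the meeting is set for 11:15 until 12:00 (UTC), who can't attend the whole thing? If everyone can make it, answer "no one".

Finn, Imani, Sofia

Bianca in UTC: 07:50-09:10, 11:05-12:20, 17:15-18:30 (add 1h to convert from UTC-1).
Gabriel in UTC: 08:15-12:55, 14:50-16:00, 18:10-18:40 (subtract 2h to convert from UTC+2).
Sofia in UTC: 09:55-10:30, 16:05-18:10 (subtract 3h to convert from UTC+3).
Finn in UTC: 07:10-09:25, 11:00-11:50, 12:35-14:15, 17:20-17:50 (add 1h to convert from UTC-1).
Imani in UTC: 07:05-11:40, 14:15-14:50, 15:55-16:35 (subtract 2h to convert from UTC+2).
Dmitri in UTC: 10:50-17:35 (subtract 3h to convert from UTC+3).
Bianca: free for 11:15-12:00. Gabriel: free for 11:15-12:00. Sofia: not fully free for 11:15-12:00. Finn: not fully free for 11:15-12:00. Imani: not fully free for 11:15-12:00. Dmitri: free for 11:15-12:00.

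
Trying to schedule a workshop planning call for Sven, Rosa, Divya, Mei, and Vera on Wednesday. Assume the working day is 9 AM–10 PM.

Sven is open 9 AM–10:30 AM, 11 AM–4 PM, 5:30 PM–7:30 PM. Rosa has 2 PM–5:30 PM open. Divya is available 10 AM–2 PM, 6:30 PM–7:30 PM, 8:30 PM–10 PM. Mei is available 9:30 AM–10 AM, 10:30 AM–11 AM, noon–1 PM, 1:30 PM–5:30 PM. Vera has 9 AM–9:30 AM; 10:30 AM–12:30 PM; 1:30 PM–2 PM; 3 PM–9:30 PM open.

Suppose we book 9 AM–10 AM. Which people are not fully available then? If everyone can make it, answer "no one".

Sven: free for 09:00-10:00. Rosa: not fully free for 09:00-10:00. Divya: not fully free for 09:00-10:00. Mei: not fully free for 09:00-10:00. Vera: not fully free for 09:00-10:00.

Divya, Mei, Rosa, Vera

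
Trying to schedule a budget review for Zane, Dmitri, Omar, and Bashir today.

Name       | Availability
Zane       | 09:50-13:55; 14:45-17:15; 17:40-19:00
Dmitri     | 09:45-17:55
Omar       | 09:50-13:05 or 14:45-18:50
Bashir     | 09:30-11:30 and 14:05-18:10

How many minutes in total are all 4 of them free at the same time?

265

Zane ∩ Dmitri: 09:50-13:55, 14:45-17:15, 17:40-17:55.
Zane ∩ Dmitri ∩ Omar: 09:50-13:05, 14:45-17:15, 17:40-17:55.
Zane ∩ Dmitri ∩ Omar ∩ Bashir: 09:50-11:30, 14:45-17:15, 17:40-17:55.
Summing the common windows: 100 + 150 + 15 = 265 minutes.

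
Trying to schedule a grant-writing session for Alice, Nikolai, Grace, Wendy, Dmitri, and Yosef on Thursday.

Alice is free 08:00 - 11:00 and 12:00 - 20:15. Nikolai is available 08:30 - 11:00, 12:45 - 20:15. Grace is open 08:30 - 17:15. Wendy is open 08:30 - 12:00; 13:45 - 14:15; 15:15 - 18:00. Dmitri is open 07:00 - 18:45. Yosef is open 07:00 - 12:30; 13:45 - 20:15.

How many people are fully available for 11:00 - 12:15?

3

Grace, Dmitri, and Yosef can make the full 11:00-12:15 slot — that's 3.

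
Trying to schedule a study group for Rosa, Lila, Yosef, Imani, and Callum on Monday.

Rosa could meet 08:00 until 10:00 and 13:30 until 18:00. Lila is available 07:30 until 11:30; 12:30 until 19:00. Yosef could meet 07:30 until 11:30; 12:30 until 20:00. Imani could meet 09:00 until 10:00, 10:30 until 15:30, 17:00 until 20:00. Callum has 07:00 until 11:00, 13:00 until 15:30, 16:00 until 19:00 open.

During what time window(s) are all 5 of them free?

09:00-10:00, 13:30-15:30, 17:00-18:00

Rosa ∩ Lila: 08:00-10:00, 13:30-18:00.
Rosa ∩ Lila ∩ Yosef: 08:00-10:00, 13:30-18:00.
Rosa ∩ Lila ∩ Yosef ∩ Imani: 09:00-10:00, 13:30-15:30, 17:00-18:00.
Rosa ∩ Lila ∩ Yosef ∩ Imani ∩ Callum: 09:00-10:00, 13:30-15:30, 17:00-18:00.
Those are the intersection windows.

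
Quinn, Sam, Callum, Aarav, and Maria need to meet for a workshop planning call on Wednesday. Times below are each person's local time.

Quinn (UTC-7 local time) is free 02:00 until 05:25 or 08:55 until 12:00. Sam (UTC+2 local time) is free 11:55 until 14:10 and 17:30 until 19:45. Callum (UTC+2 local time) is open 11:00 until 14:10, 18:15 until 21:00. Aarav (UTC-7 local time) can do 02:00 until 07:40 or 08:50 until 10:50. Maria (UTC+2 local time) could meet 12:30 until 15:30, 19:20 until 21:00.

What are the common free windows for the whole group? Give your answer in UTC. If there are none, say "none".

Quinn in UTC: 09:00-12:25, 15:55-19:00 (add 7h to convert from UTC-7).
Sam in UTC: 09:55-12:10, 15:30-17:45 (subtract 2h to convert from UTC+2).
Callum in UTC: 09:00-12:10, 16:15-19:00 (subtract 2h to convert from UTC+2).
Aarav in UTC: 09:00-14:40, 15:50-17:50 (add 7h to convert from UTC-7).
Maria in UTC: 10:30-13:30, 17:20-19:00 (subtract 2h to convert from UTC+2).
Quinn ∩ Sam: 09:55-12:10, 15:55-17:45.
Quinn ∩ Sam ∩ Callum: 09:55-12:10, 16:15-17:45.
Quinn ∩ Sam ∩ Callum ∩ Aarav: 09:55-12:10, 16:15-17:45.
Quinn ∩ Sam ∩ Callum ∩ Aarav ∩ Maria: 10:30-12:10, 17:20-17:45.
So the common availability across everyone is 10:30-12:10, 17:20-17:45.

10:30-12:10, 17:20-17:45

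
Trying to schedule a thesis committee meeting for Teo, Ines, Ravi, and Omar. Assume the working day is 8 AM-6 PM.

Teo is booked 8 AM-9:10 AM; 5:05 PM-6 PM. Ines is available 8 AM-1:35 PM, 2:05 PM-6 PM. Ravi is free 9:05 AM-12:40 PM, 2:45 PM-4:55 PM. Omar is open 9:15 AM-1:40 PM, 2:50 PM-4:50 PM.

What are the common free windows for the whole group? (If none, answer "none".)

Teo free: 09:10-17:05 (invert busy blocks within the working day).
Ines free: 08:00-13:35, 14:05-18:00.
Ravi free: 09:05-12:40, 14:45-16:55.
Omar free: 09:15-13:40, 14:50-16:50.
Teo ∩ Ines: 09:10-13:35, 14:05-17:05.
Teo ∩ Ines ∩ Ravi: 09:10-12:40, 14:45-16:55.
Teo ∩ Ines ∩ Ravi ∩ Omar: 09:15-12:40, 14:50-16:50.
So the common availability across everyone is 09:15-12:40, 14:50-16:50.

09:15-12:40, 14:50-16:50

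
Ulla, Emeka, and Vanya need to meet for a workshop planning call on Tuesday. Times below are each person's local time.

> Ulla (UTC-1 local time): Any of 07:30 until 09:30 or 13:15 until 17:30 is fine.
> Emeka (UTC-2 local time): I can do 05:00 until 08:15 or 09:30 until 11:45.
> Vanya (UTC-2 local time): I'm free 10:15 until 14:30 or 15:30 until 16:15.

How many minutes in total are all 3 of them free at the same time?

Ulla in UTC: 08:30-10:30, 14:15-18:30 (add 1h to convert from UTC-1).
Emeka in UTC: 07:00-10:15, 11:30-13:45 (add 2h to convert from UTC-2).
Vanya in UTC: 12:15-16:30, 17:30-18:15 (add 2h to convert from UTC-2).
Ulla ∩ Emeka: 08:30-10:15.
Ulla ∩ Emeka ∩ Vanya: ∅.
There is no time when everyone is free.
There is no common window, so the total is 0 minutes.

0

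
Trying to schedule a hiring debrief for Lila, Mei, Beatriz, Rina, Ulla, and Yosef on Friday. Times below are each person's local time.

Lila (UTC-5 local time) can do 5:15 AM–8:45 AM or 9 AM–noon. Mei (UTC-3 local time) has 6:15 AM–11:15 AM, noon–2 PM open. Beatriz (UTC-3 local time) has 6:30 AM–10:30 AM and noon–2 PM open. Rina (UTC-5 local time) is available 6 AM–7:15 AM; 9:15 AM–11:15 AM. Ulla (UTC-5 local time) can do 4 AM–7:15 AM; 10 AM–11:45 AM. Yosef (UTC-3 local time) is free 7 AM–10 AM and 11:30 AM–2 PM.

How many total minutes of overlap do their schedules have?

150

Lila in UTC: 10:15-13:45, 14:00-17:00 (add 5h to convert from UTC-5).
Mei in UTC: 09:15-14:15, 15:00-17:00 (add 3h to convert from UTC-3).
Beatriz in UTC: 09:30-13:30, 15:00-17:00 (add 3h to convert from UTC-3).
Rina in UTC: 11:00-12:15, 14:15-16:15 (add 5h to convert from UTC-5).
Ulla in UTC: 09:00-12:15, 15:00-16:45 (add 5h to convert from UTC-5).
Yosef in UTC: 10:00-13:00, 14:30-17:00 (add 3h to convert from UTC-3).
Lila ∩ Mei: 10:15-13:45, 14:00-14:15, 15:00-17:00.
Lila ∩ Mei ∩ Beatriz: 10:15-13:30, 15:00-17:00.
Lila ∩ Mei ∩ Beatriz ∩ Rina: 11:00-12:15, 15:00-16:15.
Lila ∩ Mei ∩ Beatriz ∩ Rina ∩ Ulla: 11:00-12:15, 15:00-16:15.
Lila ∩ Mei ∩ Beatriz ∩ Rina ∩ Ulla ∩ Yosef: 11:00-12:15, 15:00-16:15.
Summing the common windows: 75 + 75 = 150 minutes.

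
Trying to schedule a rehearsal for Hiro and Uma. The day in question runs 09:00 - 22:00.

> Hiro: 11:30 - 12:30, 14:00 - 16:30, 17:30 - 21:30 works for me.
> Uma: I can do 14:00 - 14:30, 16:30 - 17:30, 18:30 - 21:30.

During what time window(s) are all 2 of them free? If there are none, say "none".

14:00-14:30, 18:30-21:30

Hiro ∩ Uma: 14:00-14:30, 18:30-21:30.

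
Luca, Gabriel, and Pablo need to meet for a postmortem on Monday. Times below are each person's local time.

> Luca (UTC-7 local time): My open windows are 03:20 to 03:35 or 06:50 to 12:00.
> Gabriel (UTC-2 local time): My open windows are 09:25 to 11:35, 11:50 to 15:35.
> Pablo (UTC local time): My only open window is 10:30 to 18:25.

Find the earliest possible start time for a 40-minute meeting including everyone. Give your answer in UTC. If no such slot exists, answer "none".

Luca in UTC: 10:20-10:35, 13:50-19:00 (add 7h to convert from UTC-7).
Gabriel in UTC: 11:25-13:35, 13:50-17:35 (add 2h to convert from UTC-2).
Pablo in UTC: 10:30-18:25.
Luca ∩ Gabriel: 13:50-17:35.
Luca ∩ Gabriel ∩ Pablo: 13:50-17:35.
The first common window of at least 40 minutes is 13:50-17:35, so the earliest start is 13:50.

13:50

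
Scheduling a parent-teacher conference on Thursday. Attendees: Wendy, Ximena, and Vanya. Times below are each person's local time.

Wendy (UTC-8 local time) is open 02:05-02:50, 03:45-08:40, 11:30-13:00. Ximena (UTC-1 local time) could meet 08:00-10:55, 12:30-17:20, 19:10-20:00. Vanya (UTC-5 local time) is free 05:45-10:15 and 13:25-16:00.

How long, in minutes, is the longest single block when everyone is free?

105

Wendy in UTC: 10:05-10:50, 11:45-16:40, 19:30-21:00 (add 8h to convert from UTC-8).
Ximena in UTC: 09:00-11:55, 13:30-18:20, 20:10-21:00 (add 1h to convert from UTC-1).
Vanya in UTC: 10:45-15:15, 18:25-21:00 (add 5h to convert from UTC-5).
Wendy ∩ Ximena: 10:05-10:50, 11:45-11:55, 13:30-16:40, 20:10-21:00.
Wendy ∩ Ximena ∩ Vanya: 10:45-10:50, 11:45-11:55, 13:30-15:15, 20:10-21:00.
The longest is 13:30-15:15 at 105 minutes.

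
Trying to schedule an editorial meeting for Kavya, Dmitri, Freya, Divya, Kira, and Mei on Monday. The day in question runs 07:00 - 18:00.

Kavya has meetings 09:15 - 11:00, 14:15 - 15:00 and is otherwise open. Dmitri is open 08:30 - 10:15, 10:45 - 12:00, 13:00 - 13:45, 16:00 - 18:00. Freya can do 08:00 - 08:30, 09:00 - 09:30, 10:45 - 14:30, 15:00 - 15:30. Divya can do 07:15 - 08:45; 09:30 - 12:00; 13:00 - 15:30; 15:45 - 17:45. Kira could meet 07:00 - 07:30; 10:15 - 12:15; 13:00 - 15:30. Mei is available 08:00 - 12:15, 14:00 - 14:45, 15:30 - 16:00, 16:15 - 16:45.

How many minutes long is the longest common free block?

60

Kavya free: 07:00-09:15, 11:00-14:15, 15:00-18:00 (invert busy blocks within the working day).
Dmitri free: 08:30-10:15, 10:45-12:00, 13:00-13:45, 16:00-18:00.
Freya free: 08:00-08:30, 09:00-09:30, 10:45-14:30, 15:00-15:30.
Divya free: 07:15-08:45, 09:30-12:00, 13:00-15:30, 15:45-17:45.
Kira free: 07:00-07:30, 10:15-12:15, 13:00-15:30.
Mei free: 08:00-12:15, 14:00-14:45, 15:30-16:00, 16:15-16:45.
Kavya ∩ Dmitri: 08:30-09:15, 11:00-12:00, 13:00-13:45, 16:00-18:00.
Kavya ∩ Dmitri ∩ Freya: 09:00-09:15, 11:00-12:00, 13:00-13:45.
Kavya ∩ Dmitri ∩ Freya ∩ Divya: 11:00-12:00, 13:00-13:45.
Kavya ∩ Dmitri ∩ Freya ∩ Divya ∩ Kira: 11:00-12:00, 13:00-13:45.
Kavya ∩ Dmitri ∩ Freya ∩ Divya ∩ Kira ∩ Mei: 11:00-12:00.
The longest is 11:00-12:00 at 60 minutes.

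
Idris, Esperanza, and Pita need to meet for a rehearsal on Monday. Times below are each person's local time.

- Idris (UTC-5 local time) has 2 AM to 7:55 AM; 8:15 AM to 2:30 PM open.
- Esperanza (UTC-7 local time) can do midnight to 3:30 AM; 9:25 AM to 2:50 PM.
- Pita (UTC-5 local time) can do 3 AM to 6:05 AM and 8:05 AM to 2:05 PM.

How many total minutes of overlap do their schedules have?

Idris in UTC: 07:00-12:55, 13:15-19:30 (add 5h to convert from UTC-5).
Esperanza in UTC: 07:00-10:30, 16:25-21:50 (add 7h to convert from UTC-7).
Pita in UTC: 08:00-11:05, 13:05-19:05 (add 5h to convert from UTC-5).
Idris ∩ Esperanza: 07:00-10:30, 16:25-19:30.
Idris ∩ Esperanza ∩ Pita: 08:00-10:30, 16:25-19:05.
Those are the intersection windows.
Summing the common windows: 150 + 160 = 310 minutes.

310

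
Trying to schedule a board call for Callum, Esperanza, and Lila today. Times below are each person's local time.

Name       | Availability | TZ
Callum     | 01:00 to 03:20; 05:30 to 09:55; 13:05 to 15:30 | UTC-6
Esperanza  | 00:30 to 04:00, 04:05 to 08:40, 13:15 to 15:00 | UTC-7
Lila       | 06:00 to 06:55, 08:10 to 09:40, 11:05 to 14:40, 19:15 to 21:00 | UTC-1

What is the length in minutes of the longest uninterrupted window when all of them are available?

Callum in UTC: 07:00-09:20, 11:30-15:55, 19:05-21:30 (add 6h to convert from UTC-6).
Esperanza in UTC: 07:30-11:00, 11:05-15:40, 20:15-22:00 (add 7h to convert from UTC-7).
Lila in UTC: 07:00-07:55, 09:10-10:40, 12:05-15:40, 20:15-22:00 (add 1h to convert from UTC-1).
Callum ∩ Esperanza: 07:30-09:20, 11:30-15:40, 20:15-21:30.
Callum ∩ Esperanza ∩ Lila: 07:30-07:55, 09:10-09:20, 12:05-15:40, 20:15-21:30.
The longest is 12:05-15:40 at 215 minutes.

215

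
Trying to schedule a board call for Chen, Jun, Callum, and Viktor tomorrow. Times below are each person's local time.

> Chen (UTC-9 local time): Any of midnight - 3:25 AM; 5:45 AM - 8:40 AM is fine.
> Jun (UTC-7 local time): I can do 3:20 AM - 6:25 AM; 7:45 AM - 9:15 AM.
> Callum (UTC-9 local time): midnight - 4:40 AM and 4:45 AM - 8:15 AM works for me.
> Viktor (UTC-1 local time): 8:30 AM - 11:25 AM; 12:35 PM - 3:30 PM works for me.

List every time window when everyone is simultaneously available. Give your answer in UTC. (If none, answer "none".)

Chen in UTC: 09:00-12:25, 14:45-17:40 (add 9h to convert from UTC-9).
Jun in UTC: 10:20-13:25, 14:45-16:15 (add 7h to convert from UTC-7).
Callum in UTC: 09:00-13:40, 13:45-17:15 (add 9h to convert from UTC-9).
Viktor in UTC: 09:30-12:25, 13:35-16:30 (add 1h to convert from UTC-1).
Chen ∩ Jun: 10:20-12:25, 14:45-16:15.
Chen ∩ Jun ∩ Callum: 10:20-12:25, 14:45-16:15.
Chen ∩ Jun ∩ Callum ∩ Viktor: 10:20-12:25, 14:45-16:15.
So the common availability across everyone is 10:20-12:25, 14:45-16:15.

10:20-12:25, 14:45-16:15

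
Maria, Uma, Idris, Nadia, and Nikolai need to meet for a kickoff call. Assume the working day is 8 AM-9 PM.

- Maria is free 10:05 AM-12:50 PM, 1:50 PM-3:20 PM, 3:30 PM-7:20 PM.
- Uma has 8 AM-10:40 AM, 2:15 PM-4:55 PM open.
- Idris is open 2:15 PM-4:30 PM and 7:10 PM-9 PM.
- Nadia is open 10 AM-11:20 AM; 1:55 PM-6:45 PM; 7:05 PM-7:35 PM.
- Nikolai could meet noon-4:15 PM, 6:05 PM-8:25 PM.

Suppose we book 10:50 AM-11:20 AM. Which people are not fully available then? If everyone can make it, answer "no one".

Idris, Nikolai, Uma

Maria: free for 10:50-11:20. Uma: not fully free for 10:50-11:20. Idris: not fully free for 10:50-11:20. Nadia: free for 10:50-11:20. Nikolai: not fully free for 10:50-11:20.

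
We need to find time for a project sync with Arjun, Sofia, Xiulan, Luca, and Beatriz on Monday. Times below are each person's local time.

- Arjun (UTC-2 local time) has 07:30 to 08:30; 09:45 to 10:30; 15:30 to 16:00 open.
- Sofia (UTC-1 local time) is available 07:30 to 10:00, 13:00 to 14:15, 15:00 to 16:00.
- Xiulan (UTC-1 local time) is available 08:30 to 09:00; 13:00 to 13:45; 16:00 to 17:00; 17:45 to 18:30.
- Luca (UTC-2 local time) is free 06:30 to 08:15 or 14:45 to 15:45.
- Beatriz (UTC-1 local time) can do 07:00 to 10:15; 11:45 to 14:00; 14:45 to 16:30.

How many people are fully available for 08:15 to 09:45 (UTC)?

Arjun in UTC: 09:30-10:30, 11:45-12:30, 17:30-18:00 (add 2h to convert from UTC-2).
Sofia in UTC: 08:30-11:00, 14:00-15:15, 16:00-17:00 (add 1h to convert from UTC-1).
Xiulan in UTC: 09:30-10:00, 14:00-14:45, 17:00-18:00, 18:45-19:30 (add 1h to convert from UTC-1).
Luca in UTC: 08:30-10:15, 16:45-17:45 (add 2h to convert from UTC-2).
Beatriz in UTC: 08:00-11:15, 12:45-15:00, 15:45-17:30 (add 1h to convert from UTC-1).
Beatriz can make the full 08:15-09:45 slot — that's 1.

1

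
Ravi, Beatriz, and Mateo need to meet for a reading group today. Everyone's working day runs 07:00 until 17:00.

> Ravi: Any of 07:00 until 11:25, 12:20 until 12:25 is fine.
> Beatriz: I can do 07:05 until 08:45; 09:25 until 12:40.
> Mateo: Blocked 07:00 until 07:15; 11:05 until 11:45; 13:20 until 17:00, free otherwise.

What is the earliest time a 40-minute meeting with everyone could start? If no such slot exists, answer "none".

Ravi free: 07:00-11:25, 12:20-12:25.
Beatriz free: 07:05-08:45, 09:25-12:40.
Mateo free: 07:15-11:05, 11:45-13:20 (invert busy blocks within the working day).
Ravi ∩ Beatriz: 07:05-08:45, 09:25-11:25, 12:20-12:25.
Ravi ∩ Beatriz ∩ Mateo: 07:15-08:45, 09:25-11:05, 12:20-12:25.
So the common availability across everyone is 07:15-08:45, 09:25-11:05, 12:20-12:25.
The first common window of at least 40 minutes is 07:15-08:45, so the earliest start is 07:15.

07:15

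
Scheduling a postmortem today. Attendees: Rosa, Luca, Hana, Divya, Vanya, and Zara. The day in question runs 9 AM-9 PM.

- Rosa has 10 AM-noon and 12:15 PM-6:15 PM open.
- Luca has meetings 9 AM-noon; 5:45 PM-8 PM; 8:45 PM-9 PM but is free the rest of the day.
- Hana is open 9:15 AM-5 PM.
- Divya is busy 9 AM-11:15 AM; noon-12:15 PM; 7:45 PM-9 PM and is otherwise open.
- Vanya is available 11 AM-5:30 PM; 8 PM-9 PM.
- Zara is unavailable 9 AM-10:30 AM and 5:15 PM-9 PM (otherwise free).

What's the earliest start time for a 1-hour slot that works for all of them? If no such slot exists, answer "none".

Rosa free: 10:00-12:00, 12:15-18:15.
Luca free: 12:00-17:45, 20:00-20:45 (invert busy blocks within the working day).
Hana free: 09:15-17:00.
Divya free: 11:15-12:00, 12:15-19:45 (invert busy blocks within the working day).
Vanya free: 11:00-17:30, 20:00-21:00.
Zara free: 10:30-17:15 (invert busy blocks within the working day).
Rosa ∩ Luca: 12:15-17:45.
Rosa ∩ Luca ∩ Hana: 12:15-17:00.
Rosa ∩ Luca ∩ Hana ∩ Divya: 12:15-17:00.
Rosa ∩ Luca ∩ Hana ∩ Divya ∩ Vanya: 12:15-17:00.
Rosa ∩ Luca ∩ Hana ∩ Divya ∩ Vanya ∩ Zara: 12:15-17:00.
The first common window of at least 60 minutes is 12:15-17:00, so the earliest start is 12:15.

12:15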